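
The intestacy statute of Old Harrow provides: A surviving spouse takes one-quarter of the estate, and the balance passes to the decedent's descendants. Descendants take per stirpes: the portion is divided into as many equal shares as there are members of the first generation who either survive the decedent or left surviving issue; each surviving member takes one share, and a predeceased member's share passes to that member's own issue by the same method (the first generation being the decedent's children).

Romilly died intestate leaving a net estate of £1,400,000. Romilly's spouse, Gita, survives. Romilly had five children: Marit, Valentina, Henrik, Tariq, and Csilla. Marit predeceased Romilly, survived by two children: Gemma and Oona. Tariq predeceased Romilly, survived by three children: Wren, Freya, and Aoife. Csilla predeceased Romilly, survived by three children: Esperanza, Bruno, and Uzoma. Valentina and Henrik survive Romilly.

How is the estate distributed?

Gita takes one-quarter of £1,400,000 = £350,000. The remaining £1,050,000 passes to the descendants.
The descendants' portion (£1,050,000) is divided into 5 shares of £210,000: Valentina and Henrik each take £210,000; Marit's £210,000 share passes to Marit's issue; Tariq's £210,000 share passes to Tariq's issue; Csilla's £210,000 share passes to Csilla's issue.
Marit's share (£210,000) is divided into 2 shares of £105,000: Gemma and Oona each take £105,000.
Tariq's share (£210,000) is divided into 3 shares of £70,000: Wren, Freya, and Aoife each take £70,000.
Csilla's share (£210,000) is divided into 3 shares of £70,000: Esperanza, Bruno, and Uzoma each take £70,000.

Gita: £350,000; Gemma: £105,000; Oona: £105,000; Valentina: £210,000; Henrik: £210,000; Wren: £70,000; Freya: £70,000; Aoife: £70,000; Esperanza: £70,000; Bruno: £70,000; Uzoma: £70,000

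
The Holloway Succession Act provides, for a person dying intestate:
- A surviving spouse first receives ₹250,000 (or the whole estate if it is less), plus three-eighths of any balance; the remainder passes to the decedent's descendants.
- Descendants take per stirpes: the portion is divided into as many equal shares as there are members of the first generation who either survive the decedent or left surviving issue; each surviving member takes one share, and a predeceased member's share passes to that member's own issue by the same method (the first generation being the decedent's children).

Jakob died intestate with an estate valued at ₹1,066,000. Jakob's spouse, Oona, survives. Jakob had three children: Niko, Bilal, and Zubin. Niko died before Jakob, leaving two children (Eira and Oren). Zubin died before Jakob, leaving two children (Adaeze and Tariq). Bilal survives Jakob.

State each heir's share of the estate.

Oona first takes ₹250,000, leaving a balance of ₹816,000. Oona then takes three-eighths of the balance (₹306,000), for a total of ₹556,000. The remaining ₹510,000 passes to the descendants.
The descendants' portion (₹510,000) is divided into 3 shares of ₹170,000: Bilal takes ₹170,000; Niko's ₹170,000 share passes to Niko's issue; Zubin's ₹170,000 share passes to Zubin's issue.
Niko's share (₹170,000) is divided into 2 shares of ₹85,000: Eira and Oren each take ₹85,000.
Zubin's share (₹170,000) is divided into 2 shares of ₹85,000: Adaeze and Tariq each take ₹85,000.

Oona: ₹556,000; Eira: ₹85,000; Oren: ₹85,000; Bilal: ₹170,000; Adaeze: ₹85,000; Tariq: ₹85,000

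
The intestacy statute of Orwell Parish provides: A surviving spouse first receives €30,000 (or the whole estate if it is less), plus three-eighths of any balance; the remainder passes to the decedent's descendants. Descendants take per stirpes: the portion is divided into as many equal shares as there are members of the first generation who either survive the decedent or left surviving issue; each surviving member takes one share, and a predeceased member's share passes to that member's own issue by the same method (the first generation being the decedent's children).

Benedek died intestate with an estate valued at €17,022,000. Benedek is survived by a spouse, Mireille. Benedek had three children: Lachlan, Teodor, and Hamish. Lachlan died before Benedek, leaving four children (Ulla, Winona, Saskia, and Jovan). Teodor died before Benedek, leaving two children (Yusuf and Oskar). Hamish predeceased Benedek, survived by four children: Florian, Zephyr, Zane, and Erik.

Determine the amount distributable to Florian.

Mireille first takes €30,000, leaving a balance of €16,992,000. Mireille then takes three-eighths of the balance (€6,372,000), for a total of €6,402,000. The remaining €10,620,000 passes to the descendants.
The descendants' portion (€10,620,000) is divided into 3 shares of €3,540,000: Lachlan's €3,540,000 share passes to Lachlan's issue; Teodor's €3,540,000 share passes to Teodor's issue; Hamish's €3,540,000 share passes to Hamish's issue.
Lachlan's share (€3,540,000) is divided into 4 shares of €885,000: Ulla, Winona, Saskia, and Jovan each take €885,000.
Teodor's share (€3,540,000) is divided into 2 shares of €1,770,000: Yusuf and Oskar each take €1,770,000.
Hamish's share (€3,540,000) is divided into 4 shares of €885,000: Florian, Zephyr, Zane, and Erik each take €885,000.

Florian receives €885,000.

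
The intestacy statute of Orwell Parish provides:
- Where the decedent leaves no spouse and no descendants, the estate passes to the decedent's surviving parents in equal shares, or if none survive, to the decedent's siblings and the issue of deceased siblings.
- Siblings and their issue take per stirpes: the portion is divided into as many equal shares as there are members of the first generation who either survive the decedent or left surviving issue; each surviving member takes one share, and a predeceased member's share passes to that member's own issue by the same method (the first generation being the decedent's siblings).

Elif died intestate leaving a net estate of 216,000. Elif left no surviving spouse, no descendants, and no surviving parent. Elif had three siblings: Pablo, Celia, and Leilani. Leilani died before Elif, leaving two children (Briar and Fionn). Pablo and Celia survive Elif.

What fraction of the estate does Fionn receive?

Fionn receives 1/6 of the estate.

The entire 216,000 passes to the siblings and their issue.
That amount (216,000) is divided into 3 shares of 72,000: Pablo and Celia each take 72,000; Leilani's 72,000 share passes to Leilani's issue.
Leilani's share (72,000) is divided into 2 shares of 36,000: Briar and Fionn each take 36,000.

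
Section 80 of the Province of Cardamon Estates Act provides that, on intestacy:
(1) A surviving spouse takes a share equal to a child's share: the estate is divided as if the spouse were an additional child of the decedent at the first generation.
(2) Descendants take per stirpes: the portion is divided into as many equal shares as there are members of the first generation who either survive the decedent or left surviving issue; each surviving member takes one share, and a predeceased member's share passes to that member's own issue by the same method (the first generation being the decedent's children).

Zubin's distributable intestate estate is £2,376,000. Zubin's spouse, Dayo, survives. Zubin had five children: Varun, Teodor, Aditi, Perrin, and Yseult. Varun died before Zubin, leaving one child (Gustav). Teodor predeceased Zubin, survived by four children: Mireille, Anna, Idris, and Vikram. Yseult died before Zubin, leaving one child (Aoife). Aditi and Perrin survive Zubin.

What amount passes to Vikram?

The spouse counts as an additional share at the children's level, so there are 6 primary shares of £396,000. Dayo takes one such share (£396,000).
The children's combined portion (£1,980,000) is divided into 5 shares of £396,000: Aditi and Perrin each take £396,000; Varun's £396,000 share passes to Varun's issue; Teodor's £396,000 share passes to Teodor's issue; Yseult's £396,000 share passes to Yseult's issue.
Varun's share (£396,000) passes entirely to Gustav.
Teodor's share (£396,000) is divided into 4 shares of £99,000: Mireille, Anna, Idris, and Vikram each take £99,000.
Yseult's share (£396,000) passes entirely to Aoife.

Vikram receives £99,000.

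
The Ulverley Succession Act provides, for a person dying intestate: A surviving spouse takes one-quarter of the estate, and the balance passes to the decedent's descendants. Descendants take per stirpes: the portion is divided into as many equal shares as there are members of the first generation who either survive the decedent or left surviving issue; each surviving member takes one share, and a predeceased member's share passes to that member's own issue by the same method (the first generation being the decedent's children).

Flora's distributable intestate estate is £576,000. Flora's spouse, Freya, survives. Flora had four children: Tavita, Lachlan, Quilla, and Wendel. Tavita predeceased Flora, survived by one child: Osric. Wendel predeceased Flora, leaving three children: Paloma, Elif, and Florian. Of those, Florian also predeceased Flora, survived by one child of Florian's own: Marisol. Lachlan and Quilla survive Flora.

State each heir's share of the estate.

Freya takes one-quarter of £576,000 = £144,000. The remaining £432,000 passes to the descendants.
The descendants' portion (£432,000) is divided into 4 shares of £108,000: Lachlan and Quilla each take £108,000; Tavita's £108,000 share passes to Tavita's issue; Wendel's £108,000 share passes to Wendel's issue.
Tavita's share (£108,000) passes entirely to Osric.
Wendel's share (£108,000) is divided into 3 shares of £36,000: Paloma and Elif each take £36,000; Florian's £36,000 share passes to Florian's issue.
Florian's share (£36,000) passes entirely to Marisol.

Freya: £144,000; Osric: £108,000; Lachlan: £108,000; Quilla: £108,000; Paloma: £36,000; Elif: £36,000; Marisol: £36,000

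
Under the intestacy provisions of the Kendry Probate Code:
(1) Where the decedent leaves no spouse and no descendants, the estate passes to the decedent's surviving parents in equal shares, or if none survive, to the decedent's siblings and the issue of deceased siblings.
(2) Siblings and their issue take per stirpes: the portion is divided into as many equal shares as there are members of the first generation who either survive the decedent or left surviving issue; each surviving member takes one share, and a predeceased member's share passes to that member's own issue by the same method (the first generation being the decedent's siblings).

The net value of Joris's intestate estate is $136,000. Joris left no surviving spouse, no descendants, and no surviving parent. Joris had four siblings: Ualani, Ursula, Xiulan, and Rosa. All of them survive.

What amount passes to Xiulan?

The entire $136,000 passes to the siblings and their issue.
That amount ($136,000) is divided into 4 shares of $34,000: Ualani, Ursula, Xiulan, and Rosa each take $34,000.

Xiulan receives $34,000.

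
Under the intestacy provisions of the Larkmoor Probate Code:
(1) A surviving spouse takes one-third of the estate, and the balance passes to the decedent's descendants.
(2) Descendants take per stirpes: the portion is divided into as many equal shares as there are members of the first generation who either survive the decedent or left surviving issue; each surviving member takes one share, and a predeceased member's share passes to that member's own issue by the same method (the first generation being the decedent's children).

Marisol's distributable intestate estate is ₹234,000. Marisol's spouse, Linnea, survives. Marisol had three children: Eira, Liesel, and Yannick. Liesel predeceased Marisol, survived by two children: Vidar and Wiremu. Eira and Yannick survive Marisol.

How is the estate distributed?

Linnea: ₹78,000; Eira: ₹52,000; Vidar: ₹26,000; Wiremu: ₹26,000; Yannick: ₹52,000

Linnea takes one-third of ₹234,000 = ₹78,000. The remaining ₹156,000 passes to the descendants.
The descendants' portion (₹156,000) is divided into 3 shares of ₹52,000: Eira and Yannick each take ₹52,000; Liesel's ₹52,000 share passes to Liesel's issue.
Liesel's share (₹52,000) is divided into 2 shares of ₹26,000: Vidar and Wiremu each take ₹26,000.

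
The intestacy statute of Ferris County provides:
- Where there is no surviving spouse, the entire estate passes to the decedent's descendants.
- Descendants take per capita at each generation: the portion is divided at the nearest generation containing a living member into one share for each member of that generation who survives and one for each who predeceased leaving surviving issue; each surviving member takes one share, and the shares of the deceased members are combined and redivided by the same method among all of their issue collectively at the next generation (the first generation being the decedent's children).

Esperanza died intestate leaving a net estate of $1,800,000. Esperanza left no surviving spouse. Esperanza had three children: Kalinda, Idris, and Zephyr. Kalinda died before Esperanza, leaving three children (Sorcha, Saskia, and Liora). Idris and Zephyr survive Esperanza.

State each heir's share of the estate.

The entire $1,800,000 passes to the descendants.
That amount ($1,800,000) is divided at the children's generation into 3 shares of $600,000. Idris and Zephyr each take $600,000. The remaining share for the deceased Kalinda ($600,000) is carried to the next generation.
That pool ($600,000) is divided at the grandchildren's generation equally among Sorcha, Saskia, and Liora: $200,000 each.

Sorcha: $200,000; Saskia: $200,000; Liora: $200,000; Idris: $600,000; Zephyr: $600,000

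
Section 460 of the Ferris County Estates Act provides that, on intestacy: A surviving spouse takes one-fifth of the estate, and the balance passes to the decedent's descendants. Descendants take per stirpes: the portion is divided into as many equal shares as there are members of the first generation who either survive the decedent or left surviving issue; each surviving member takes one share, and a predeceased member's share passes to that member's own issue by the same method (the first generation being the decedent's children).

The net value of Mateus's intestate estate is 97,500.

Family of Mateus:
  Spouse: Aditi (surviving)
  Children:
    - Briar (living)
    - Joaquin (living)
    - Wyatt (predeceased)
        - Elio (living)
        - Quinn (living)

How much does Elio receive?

Elio receives 13,000.

Aditi takes one-fifth of 97,500 = 19,500. The remaining 78,000 passes to the descendants.
The descendants' portion (78,000) is divided into 3 shares of 26,000: Briar and Joaquin each take 26,000; Wyatt's 26,000 share passes to Wyatt's issue.
Wyatt's share (26,000) is divided into 2 shares of 13,000: Elio and Quinn each take 13,000.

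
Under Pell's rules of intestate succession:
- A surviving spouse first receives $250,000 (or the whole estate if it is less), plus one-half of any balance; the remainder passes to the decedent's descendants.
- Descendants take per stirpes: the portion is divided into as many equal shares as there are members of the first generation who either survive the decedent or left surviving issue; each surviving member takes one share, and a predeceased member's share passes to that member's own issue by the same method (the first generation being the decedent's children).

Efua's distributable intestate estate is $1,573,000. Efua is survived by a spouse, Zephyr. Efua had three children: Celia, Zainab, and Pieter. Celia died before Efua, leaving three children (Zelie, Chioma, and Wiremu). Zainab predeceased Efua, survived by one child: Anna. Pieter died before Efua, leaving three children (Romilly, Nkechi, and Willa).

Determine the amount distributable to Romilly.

Zephyr first takes $250,000, leaving a balance of $1,323,000. Zephyr then takes one-half of the balance ($661,500), for a total of $911,500. The remaining $661,500 passes to the descendants.
The descendants' portion ($661,500) is divided into 3 shares of $220,500: Celia's $220,500 share passes to Celia's issue; Zainab's $220,500 share passes to Zainab's issue; Pieter's $220,500 share passes to Pieter's issue.
Celia's share ($220,500) is divided into 3 shares of $73,500: Zelie, Chioma, and Wiremu each take $73,500.
Zainab's share ($220,500) passes entirely to Anna.
Pieter's share ($220,500) is divided into 3 shares of $73,500: Romilly, Nkechi, and Willa each take $73,500.

Romilly receives $73,500.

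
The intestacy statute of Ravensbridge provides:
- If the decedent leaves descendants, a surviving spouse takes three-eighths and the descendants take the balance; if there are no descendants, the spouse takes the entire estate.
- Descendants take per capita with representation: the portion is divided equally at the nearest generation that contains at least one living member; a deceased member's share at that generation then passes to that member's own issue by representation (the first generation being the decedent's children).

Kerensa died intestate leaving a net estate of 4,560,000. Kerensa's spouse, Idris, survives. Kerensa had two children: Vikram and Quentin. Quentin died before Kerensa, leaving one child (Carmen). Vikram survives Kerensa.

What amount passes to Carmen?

Idris takes three-eighths of 4,560,000 = 1,710,000. The remaining 2,850,000 passes to the descendants.
The descendants' portion (2,850,000) is divided into 2 shares of 1,425,000: Vikram takes 1,425,000; Quentin's 1,425,000 share passes to Quentin's issue.
Quentin's share (1,425,000) passes entirely to Carmen.

Carmen receives 1,425,000.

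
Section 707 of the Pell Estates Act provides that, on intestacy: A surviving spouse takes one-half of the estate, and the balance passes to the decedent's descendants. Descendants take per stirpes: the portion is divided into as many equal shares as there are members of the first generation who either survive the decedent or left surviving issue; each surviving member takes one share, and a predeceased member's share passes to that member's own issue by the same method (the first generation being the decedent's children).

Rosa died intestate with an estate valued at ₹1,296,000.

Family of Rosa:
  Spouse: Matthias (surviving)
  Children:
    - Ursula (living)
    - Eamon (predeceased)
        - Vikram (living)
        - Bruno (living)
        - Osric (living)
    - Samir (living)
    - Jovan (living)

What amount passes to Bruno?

Matthias takes one-half of ₹1,296,000 = ₹648,000. The remaining ₹648,000 passes to the descendants.
The descendants' portion (₹648,000) is divided into 4 shares of ₹162,000: Ursula, Samir, and Jovan each take ₹162,000; Eamon's ₹162,000 share passes to Eamon's issue.
Eamon's share (₹162,000) is divided into 3 shares of ₹54,000: Vikram, Bruno, and Osric each take ₹54,000.

Bruno receives ₹54,000.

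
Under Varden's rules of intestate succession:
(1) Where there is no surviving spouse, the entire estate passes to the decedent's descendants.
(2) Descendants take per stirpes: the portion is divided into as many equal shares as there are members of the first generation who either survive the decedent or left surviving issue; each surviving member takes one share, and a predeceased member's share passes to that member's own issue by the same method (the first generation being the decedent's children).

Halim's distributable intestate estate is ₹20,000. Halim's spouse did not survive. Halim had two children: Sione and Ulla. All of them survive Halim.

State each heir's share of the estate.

Sione: ₹10,000; Ulla: ₹10,000

The entire ₹20,000 passes to the descendants.
That amount (₹20,000) is divided into 2 shares of ₹10,000: Sione and Ulla each take ₹10,000.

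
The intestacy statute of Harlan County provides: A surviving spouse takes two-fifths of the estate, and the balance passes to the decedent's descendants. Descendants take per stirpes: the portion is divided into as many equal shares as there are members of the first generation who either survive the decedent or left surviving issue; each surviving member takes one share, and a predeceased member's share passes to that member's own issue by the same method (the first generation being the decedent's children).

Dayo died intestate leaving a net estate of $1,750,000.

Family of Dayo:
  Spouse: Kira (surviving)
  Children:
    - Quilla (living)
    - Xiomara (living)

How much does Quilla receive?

Quilla receives $525,000.

Kira takes two-fifths of $1,750,000 = $700,000. The remaining $1,050,000 passes to the descendants.
The descendants' portion ($1,050,000) is divided into 2 shares of $525,000: Quilla and Xiomara each take $525,000.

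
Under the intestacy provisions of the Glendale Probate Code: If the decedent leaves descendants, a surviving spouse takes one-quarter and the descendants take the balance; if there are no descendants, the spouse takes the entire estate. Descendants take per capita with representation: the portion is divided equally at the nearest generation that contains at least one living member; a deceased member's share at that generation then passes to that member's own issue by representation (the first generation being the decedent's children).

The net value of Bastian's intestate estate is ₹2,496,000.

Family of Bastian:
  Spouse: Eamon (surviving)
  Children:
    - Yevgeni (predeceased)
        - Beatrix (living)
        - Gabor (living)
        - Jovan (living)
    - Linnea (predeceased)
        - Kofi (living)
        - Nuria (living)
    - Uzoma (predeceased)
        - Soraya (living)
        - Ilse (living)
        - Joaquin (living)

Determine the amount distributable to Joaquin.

Joaquin receives ₹234,000.

Eamon takes one-quarter of ₹2,496,000 = ₹624,000. The remaining ₹1,872,000 passes to the descendants.
No child survives, so the initial division is made at the grandchildren's generation.
The descendants' portion (₹1,872,000) is divided into 8 shares of ₹234,000: Beatrix, Gabor, Jovan, Kofi, Nuria, Soraya, Ilse, and Joaquin each take ₹234,000.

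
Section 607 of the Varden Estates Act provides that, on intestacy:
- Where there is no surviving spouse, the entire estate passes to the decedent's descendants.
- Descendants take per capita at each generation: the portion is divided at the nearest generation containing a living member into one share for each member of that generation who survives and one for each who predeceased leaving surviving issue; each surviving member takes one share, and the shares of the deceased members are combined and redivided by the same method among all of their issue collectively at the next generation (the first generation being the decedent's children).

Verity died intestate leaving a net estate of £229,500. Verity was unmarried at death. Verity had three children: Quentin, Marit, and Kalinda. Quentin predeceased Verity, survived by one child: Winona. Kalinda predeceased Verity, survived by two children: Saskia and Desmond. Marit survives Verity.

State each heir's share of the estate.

The entire £229,500 passes to the descendants.
That amount (£229,500) is divided at the children's generation into 3 shares of £76,500. Marit takes £76,500. The 2 shares of the deceased (Quentin and Kalinda) are combined into a pool of £153,000.
That pool (£153,000) is divided at the grandchildren's generation equally among Winona, Saskia, and Desmond: £51,000 each.

Winona: £51,000; Marit: £76,500; Saskia: £51,000; Desmond: £51,000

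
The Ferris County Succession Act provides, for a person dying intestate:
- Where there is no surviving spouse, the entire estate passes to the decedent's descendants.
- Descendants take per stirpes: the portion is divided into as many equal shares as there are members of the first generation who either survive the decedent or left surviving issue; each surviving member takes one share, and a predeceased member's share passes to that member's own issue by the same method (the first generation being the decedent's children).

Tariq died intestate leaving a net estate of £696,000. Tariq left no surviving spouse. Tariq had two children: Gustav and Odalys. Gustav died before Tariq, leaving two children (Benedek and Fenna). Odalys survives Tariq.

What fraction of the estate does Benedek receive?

Benedek receives 1/4 of the estate.

The entire £696,000 passes to the descendants.
That amount (£696,000) is divided into 2 shares of £348,000: Odalys takes £348,000; Gustav's £348,000 share passes to Gustav's issue.
Gustav's share (£348,000) is divided into 2 shares of £174,000: Benedek and Fenna each take £174,000.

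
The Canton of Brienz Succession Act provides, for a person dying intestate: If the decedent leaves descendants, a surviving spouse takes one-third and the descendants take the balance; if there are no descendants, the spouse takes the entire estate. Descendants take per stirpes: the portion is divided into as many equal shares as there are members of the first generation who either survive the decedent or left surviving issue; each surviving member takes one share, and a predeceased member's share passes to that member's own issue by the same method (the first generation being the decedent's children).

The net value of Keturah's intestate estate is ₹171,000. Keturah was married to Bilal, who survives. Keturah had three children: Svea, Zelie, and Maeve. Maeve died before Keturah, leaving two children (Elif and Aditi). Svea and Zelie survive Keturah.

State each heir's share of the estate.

Bilal: ₹57,000; Svea: ₹38,000; Zelie: ₹38,000; Elif: ₹19,000; Aditi: ₹19,000

Bilal takes one-third of ₹171,000 = ₹57,000. The remaining ₹114,000 passes to the descendants.
The descendants' portion (₹114,000) is divided into 3 shares of ₹38,000: Svea and Zelie each take ₹38,000; Maeve's ₹38,000 share passes to Maeve's issue.
Maeve's share (₹38,000) is divided into 2 shares of ₹19,000: Elif and Aditi each take ₹19,000.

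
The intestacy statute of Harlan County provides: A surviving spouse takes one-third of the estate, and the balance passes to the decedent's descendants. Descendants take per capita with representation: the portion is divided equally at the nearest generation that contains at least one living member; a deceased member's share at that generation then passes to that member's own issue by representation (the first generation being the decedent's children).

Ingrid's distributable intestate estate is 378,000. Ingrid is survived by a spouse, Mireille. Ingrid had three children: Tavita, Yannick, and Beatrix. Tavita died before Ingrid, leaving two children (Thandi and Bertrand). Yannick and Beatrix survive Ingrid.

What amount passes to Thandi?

Thandi receives 42,000.

Mireille takes one-third of 378,000 = 126,000. The remaining 252,000 passes to the descendants.
The descendants' portion (252,000) is divided into 3 shares of 84,000: Yannick and Beatrix each take 84,000; Tavita's 84,000 share passes to Tavita's issue.
Tavita's share (84,000) is divided into 2 shares of 42,000: Thandi and Bertrand each take 42,000.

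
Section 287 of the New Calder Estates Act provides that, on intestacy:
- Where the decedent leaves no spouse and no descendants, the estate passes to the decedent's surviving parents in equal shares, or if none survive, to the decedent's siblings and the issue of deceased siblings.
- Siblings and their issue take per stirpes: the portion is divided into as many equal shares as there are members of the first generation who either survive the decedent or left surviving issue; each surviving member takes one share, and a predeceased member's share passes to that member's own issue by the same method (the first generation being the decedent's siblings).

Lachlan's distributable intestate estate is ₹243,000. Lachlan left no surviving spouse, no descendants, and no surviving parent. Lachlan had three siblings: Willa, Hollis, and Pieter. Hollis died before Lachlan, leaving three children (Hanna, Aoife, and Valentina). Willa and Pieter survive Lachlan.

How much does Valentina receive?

Valentina receives ₹27,000.

The entire ₹243,000 passes to the siblings and their issue.
That amount (₹243,000) is divided into 3 shares of ₹81,000: Willa and Pieter each take ₹81,000; Hollis's ₹81,000 share passes to Hollis's issue.
Hollis's share (₹81,000) is divided into 3 shares of ₹27,000: Hanna, Aoife, and Valentina each take ₹27,000.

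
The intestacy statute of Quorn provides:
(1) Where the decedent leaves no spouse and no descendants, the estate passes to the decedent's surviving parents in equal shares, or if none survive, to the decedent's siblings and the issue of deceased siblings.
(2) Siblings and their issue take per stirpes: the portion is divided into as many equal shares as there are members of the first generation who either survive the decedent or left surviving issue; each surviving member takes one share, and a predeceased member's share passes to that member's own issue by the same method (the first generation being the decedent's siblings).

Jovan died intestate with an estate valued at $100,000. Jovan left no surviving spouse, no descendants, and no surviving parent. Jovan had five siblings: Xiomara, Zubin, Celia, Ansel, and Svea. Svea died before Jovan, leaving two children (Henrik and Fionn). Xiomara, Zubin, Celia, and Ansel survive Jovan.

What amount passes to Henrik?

The entire $100,000 passes to the siblings and their issue.
That amount ($100,000) is divided into 5 shares of $20,000: Xiomara, Zubin, Celia, and Ansel each take $20,000; Svea's $20,000 share passes to Svea's issue.
Svea's share ($20,000) is divided into 2 shares of $10,000: Henrik and Fionn each take $10,000.

Henrik receives $10,000.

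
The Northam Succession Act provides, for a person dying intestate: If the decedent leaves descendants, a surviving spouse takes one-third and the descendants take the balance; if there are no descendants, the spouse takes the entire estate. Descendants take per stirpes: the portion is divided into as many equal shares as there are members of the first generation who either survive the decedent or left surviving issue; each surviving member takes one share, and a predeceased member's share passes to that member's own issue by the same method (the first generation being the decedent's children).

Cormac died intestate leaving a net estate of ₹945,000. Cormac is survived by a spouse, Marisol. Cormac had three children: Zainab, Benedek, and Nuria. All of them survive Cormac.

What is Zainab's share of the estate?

Zainab receives ₹210,000.

Marisol takes one-third of ₹945,000 = ₹315,000. The remaining ₹630,000 passes to the descendants.
The descendants' portion (₹630,000) is divided into 3 shares of ₹210,000: Zainab, Benedek, and Nuria each take ₹210,000.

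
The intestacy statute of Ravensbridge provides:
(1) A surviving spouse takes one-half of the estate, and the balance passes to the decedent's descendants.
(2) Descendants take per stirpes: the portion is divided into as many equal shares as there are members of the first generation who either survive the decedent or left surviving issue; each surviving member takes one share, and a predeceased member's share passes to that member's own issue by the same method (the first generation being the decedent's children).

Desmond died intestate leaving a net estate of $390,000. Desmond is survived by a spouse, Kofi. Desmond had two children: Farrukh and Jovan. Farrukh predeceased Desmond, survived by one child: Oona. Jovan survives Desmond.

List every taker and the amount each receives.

Kofi takes one-half of $390,000 = $195,000. The remaining $195,000 passes to the descendants.
The descendants' portion ($195,000) is divided into 2 shares of $97,500: Jovan takes $97,500; Farrukh's $97,500 share passes to Farrukh's issue.
Farrukh's share ($97,500) passes entirely to Oona.

Kofi: $195,000; Oona: $97,500; Jovan: $97,500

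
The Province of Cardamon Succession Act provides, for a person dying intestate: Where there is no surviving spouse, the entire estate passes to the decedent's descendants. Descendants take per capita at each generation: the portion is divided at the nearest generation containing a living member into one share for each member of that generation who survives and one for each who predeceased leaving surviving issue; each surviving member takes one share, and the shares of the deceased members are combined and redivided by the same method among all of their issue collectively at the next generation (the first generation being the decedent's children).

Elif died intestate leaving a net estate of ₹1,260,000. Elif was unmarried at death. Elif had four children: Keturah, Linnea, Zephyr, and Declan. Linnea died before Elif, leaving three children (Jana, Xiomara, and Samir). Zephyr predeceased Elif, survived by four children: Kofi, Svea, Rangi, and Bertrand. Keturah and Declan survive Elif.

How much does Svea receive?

Svea receives ₹90,000.

The entire ₹1,260,000 passes to the descendants.
That amount (₹1,260,000) is divided at the children's generation into 4 shares of ₹315,000. Keturah and Declan each take ₹315,000. The 2 shares of the deceased (Linnea and Zephyr) are combined into a pool of ₹630,000.
That pool (₹630,000) is divided at the grandchildren's generation equally among Jana, Xiomara, Samir, Kofi, Svea, Rangi, and Bertrand: ₹90,000 each.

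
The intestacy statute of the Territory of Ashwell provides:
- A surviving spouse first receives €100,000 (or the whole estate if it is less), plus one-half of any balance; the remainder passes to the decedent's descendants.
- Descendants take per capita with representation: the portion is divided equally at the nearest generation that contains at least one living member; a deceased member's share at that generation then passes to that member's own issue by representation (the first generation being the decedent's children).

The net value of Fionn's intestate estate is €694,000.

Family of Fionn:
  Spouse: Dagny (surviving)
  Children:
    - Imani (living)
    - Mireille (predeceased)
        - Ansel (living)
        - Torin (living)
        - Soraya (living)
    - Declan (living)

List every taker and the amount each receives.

Dagny: €397,000; Imani: €99,000; Ansel: €33,000; Torin: €33,000; Soraya: €33,000; Declan: €99,000

Dagny first takes €100,000, leaving a balance of €594,000. Dagny then takes one-half of the balance (€297,000), for a total of €397,000. The remaining €297,000 passes to the descendants.
The descendants' portion (€297,000) is divided into 3 shares of €99,000: Imani and Declan each take €99,000; Mireille's €99,000 share passes to Mireille's issue.
Mireille's share (€99,000) is divided into 3 shares of €33,000: Ansel, Torin, and Soraya each take €33,000.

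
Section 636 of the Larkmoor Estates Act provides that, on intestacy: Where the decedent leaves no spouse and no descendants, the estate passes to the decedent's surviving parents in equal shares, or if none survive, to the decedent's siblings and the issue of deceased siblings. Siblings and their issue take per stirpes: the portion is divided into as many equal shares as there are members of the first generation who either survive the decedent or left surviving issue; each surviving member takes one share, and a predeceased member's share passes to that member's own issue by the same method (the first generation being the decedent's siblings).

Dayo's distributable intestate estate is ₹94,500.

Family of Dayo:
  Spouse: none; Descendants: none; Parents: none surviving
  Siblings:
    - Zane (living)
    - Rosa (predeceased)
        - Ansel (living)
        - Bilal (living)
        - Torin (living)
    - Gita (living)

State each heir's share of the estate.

Zane: ₹31,500; Ansel: ₹10,500; Bilal: ₹10,500; Torin: ₹10,500; Gita: ₹31,500

The entire ₹94,500 passes to the siblings and their issue.
That amount (₹94,500) is divided into 3 shares of ₹31,500: Zane and Gita each take ₹31,500; Rosa's ₹31,500 share passes to Rosa's issue.
Rosa's share (₹31,500) is divided into 3 shares of ₹10,500: Ansel, Bilal, and Torin each take ₹10,500.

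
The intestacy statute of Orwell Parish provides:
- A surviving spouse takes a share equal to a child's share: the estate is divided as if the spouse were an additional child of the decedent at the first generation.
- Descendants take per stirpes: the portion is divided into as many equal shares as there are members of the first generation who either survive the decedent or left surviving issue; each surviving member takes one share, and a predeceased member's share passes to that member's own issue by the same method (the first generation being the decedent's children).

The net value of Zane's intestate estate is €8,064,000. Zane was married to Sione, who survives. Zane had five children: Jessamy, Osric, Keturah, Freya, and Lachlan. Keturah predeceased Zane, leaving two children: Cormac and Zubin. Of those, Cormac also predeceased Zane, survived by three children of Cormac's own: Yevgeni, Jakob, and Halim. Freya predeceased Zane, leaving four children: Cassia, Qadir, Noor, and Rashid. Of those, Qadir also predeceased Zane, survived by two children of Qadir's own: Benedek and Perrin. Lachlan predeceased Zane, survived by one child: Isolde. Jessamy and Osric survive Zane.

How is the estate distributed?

The spouse counts as an additional share at the children's level, so there are 6 primary shares of €1,344,000. Sione takes one such share (€1,344,000).
The children's combined portion (€6,720,000) is divided into 5 shares of €1,344,000: Jessamy and Osric each take €1,344,000; Keturah's €1,344,000 share passes to Keturah's issue; Freya's €1,344,000 share passes to Freya's issue; Lachlan's €1,344,000 share passes to Lachlan's issue.
Keturah's share (€1,344,000) is divided into 2 shares of €672,000: Zubin takes €672,000; Cormac's €672,000 share passes to Cormac's issue.
Cormac's share (€672,000) is divided into 3 shares of €224,000: Yevgeni, Jakob, and Halim each take €224,000.
Freya's share (€1,344,000) is divided into 4 shares of €336,000: Cassia, Noor, and Rashid each take €336,000; Qadir's €336,000 share passes to Qadir's issue.
Qadir's share (€336,000) is divided into 2 shares of €168,000: Benedek and Perrin each take €168,000.
Lachlan's share (€1,344,000) passes entirely to Isolde.

Sione: €1,344,000; Jessamy: €1,344,000; Osric: €1,344,000; Yevgeni: €224,000; Jakob: €224,000; Halim: €224,000; Zubin: €672,000; Cassia: €336,000; Benedek: €168,000; Perrin: €168,000; Noor: €336,000; Rashid: €336,000; Isolde: €1,344,000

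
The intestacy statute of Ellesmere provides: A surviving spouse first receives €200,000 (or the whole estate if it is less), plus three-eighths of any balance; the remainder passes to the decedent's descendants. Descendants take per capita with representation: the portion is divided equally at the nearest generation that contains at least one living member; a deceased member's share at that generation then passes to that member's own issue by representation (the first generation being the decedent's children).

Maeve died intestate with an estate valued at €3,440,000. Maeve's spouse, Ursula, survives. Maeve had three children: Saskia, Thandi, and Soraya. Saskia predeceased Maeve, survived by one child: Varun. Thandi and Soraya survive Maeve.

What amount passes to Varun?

Varun receives €675,000.

Ursula first takes €200,000, leaving a balance of €3,240,000. Ursula then takes three-eighths of the balance (€1,215,000), for a total of €1,415,000. The remaining €2,025,000 passes to the descendants.
The descendants' portion (€2,025,000) is divided into 3 shares of €675,000: Thandi and Soraya each take €675,000; Saskia's €675,000 share passes to Saskia's issue.
Saskia's share (€675,000) passes entirely to Varun.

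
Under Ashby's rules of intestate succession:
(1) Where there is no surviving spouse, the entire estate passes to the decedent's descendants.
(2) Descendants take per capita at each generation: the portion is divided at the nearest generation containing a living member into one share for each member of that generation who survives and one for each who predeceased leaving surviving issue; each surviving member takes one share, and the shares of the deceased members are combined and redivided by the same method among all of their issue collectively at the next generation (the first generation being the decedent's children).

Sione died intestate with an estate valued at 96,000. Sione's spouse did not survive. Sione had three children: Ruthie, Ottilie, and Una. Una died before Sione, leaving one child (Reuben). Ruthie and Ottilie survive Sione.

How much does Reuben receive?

The entire 96,000 passes to the descendants.
That amount (96,000) is divided at the children's generation into 3 shares of 32,000. Ruthie and Ottilie each take 32,000. The remaining share for the deceased Una (32,000) is carried to the next generation.
That pool (32,000) passes entirely to Reuben, the sole taker at the grandchildren's generation.

Reuben receives 32,000.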